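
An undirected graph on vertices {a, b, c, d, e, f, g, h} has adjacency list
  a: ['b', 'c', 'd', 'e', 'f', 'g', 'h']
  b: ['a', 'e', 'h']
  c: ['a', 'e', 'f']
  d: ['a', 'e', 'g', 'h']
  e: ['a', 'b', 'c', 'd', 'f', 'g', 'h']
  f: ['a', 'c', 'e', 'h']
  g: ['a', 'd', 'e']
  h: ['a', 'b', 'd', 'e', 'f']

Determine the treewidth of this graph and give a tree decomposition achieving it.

Each bag holds 4 vertices, so the decomposition has width 3, which upper-bounds the treewidth. Conversely, {a, d, e, g} is a clique of size 4, and the vertices of any clique must share a bag in every tree decomposition; so some bag has ≥ 4 vertices and tw(G) ≥ 3. Therefore the treewidth is 3.

Treewidth 3.
Bags: B1 = {a, e, f, h}  B2 = {a, d, e, h}  B3 = {a, c, e, f}  B4 = {a, b, e, h}  B5 = {a, d, e, g}
Tree: B1–B2, B1–B3, B1–B4, B2–B5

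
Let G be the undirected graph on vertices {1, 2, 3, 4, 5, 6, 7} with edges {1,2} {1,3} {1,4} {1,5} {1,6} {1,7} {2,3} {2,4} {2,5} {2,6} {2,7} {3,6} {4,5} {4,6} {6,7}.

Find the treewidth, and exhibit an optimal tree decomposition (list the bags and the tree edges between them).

Treewidth 3.
One optimal decomposition is:
Bags: B1 = {1, 2, 6, 7}  B2 = {1, 2, 4, 6}  B3 = {1, 2, 3, 6}  B4 = {1, 2, 4, 5}
Tree: B1–B2, B2–B3, B2–B4

The largest bag has 4 vertices, giving width 3; this decomposition certifies tw(G) ≤ 3. On the other hand G contains the 4-clique {1, 2, 4, 5}. A clique must lie in a single bag of any decomposition, so no decomposition can have width below 3. Hence tw(G) = 3 exactly.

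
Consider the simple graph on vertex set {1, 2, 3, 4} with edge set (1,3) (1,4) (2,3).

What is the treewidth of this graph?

1

A width-1 tree decomposition is:
Bags: B1 = {1, 3}  B2 = {2, 3}  B3 = {1, 4}
Tree: B1–B2, B1–B3
Each bag holds 2 vertices, so the decomposition has width 1, which upper-bounds the treewidth. G has an edge, so its treewidth is at least 1. The upper and lower bounds meet at 1, so that is the treewidth.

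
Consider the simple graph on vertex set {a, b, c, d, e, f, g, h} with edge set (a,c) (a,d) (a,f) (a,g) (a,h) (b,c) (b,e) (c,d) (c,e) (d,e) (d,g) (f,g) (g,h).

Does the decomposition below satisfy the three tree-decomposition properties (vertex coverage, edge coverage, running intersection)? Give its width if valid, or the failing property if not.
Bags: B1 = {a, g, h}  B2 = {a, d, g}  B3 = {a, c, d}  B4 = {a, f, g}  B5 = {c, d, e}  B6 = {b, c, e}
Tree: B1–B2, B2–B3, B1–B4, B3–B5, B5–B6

Vertex coverage: the bags together contain {a, b, c, d, e, f, g, h}, the full vertex set. Edge coverage: each edge of G has both endpoints in at least one bag. Running intersection: for every vertex, the bags containing it form a connected subtree. All three properties hold, so this is a valid tree decomposition of width max|bag| − 1 = 2, and hence tw(G) ≤ 2.

Yes; width 2.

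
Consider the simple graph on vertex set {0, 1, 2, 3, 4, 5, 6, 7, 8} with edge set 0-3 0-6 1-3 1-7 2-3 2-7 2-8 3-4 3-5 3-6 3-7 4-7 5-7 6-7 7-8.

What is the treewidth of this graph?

A width-2 tree decomposition is:
Bags: B1 = {3, 4, 7}  B2 = {2, 3, 7}  B3 = {3, 5, 7}  B4 = {2, 7, 8}  B5 = {3, 6, 7}  B6 = {1, 3, 7}  B7 = {0, 3, 6}
Tree: B1–B2, B1–B3, B2–B4, B1–B5, B5–B6, B5–B7
Every bag has size at most 3, so the width is 3 − 1 = 2 and tw(G) ≤ 2. On the other hand G contains the 3-clique {2, 7, 8}. A clique must lie in a single bag of any decomposition, so no decomposition can have width below 2. The upper and lower bounds meet at 2, so that is the treewidth.

2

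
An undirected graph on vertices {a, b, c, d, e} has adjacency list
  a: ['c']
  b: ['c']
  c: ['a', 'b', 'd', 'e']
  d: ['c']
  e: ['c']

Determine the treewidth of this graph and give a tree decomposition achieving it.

Treewidth 1.
One optimal decomposition is:
Bags: B1 = {c, d}  B2 = {c, e}  B3 = {a, c}  B4 = {b, c}
Tree: B1–B2, B1–B3, B3–B4

Each bag holds 2 vertices, so the decomposition has width 1, which upper-bounds the treewidth. G has an edge, so its treewidth is at least 1. Combining the bounds, tw(G) = 1.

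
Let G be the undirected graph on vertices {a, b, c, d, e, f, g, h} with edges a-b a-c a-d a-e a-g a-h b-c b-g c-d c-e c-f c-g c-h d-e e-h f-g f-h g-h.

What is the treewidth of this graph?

A width-3 tree decomposition is:
Bags: B1 = {a, c, g, h}  B2 = {c, f, g, h}  B3 = {a, b, c, g}  B4 = {a, c, e, h}  B5 = {a, c, d, e}
Tree: B1–B2, B1–B3, B1–B4, B4–B5
The largest bag has 4 vertices, giving width 3; this decomposition certifies tw(G) ≤ 3. For the lower bound, the 4 vertices {a, c, d, e} are pairwise adjacent, and any tree decomposition puts a clique entirely inside one bag — forcing width ≥ 3. Therefore the treewidth is 3.

3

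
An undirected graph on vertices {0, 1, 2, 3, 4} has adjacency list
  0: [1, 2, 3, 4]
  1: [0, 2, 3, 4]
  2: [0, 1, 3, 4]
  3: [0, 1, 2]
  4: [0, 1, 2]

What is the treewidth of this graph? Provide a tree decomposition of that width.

The largest bag has 4 vertices, giving width 3; this decomposition certifies tw(G) ≤ 3. On the other hand G contains the 4-clique {0, 1, 2, 3}. A clique must lie in a single bag of any decomposition, so no decomposition can have width below 3. The upper and lower bounds meet at 3, so that is the treewidth.

Treewidth 3.
Bags: B1 = {0, 1, 2, 4}  B2 = {0, 1, 2, 3}
Tree: B1–B2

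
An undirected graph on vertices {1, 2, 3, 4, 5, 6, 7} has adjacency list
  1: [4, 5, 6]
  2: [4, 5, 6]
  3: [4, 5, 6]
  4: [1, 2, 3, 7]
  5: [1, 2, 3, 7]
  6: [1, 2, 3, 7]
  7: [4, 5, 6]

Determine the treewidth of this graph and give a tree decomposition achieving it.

Each bag holds 4 vertices, so the decomposition has width 3, which upper-bounds the treewidth. For the lower bound: the 4 vertex sets {6,7}, {2,5}, {4}, {3} are disjoint, each induces a connected subgraph, and every pair is joined by at least one edge of G. Contracting each set to a single vertex therefore yields K_{4} as a minor, and since treewidth is minor-monotone, tw(G) ≥ tw(K_{4}) = 3. Combining the bounds, tw(G) = 3.

Treewidth 3.
Bags: B1 = {4, 5, 6, 7}  B2 = {2, 4, 5, 6}  B3 = {3, 4, 5, 6}  B4 = {1, 4, 5, 6}
Tree: B1–B2, B2–B3, B3–B4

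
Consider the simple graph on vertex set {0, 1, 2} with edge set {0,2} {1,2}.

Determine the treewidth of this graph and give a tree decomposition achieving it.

Every bag has size at most 2, so the width is 2 − 1 = 1 and tw(G) ≤ 1. G has an edge, so its treewidth is at least 1. Hence tw(G) = 1 exactly.

Treewidth 1.
One optimal decomposition is:
Bags: B1 = {1, 2}  B2 = {0, 2}
Tree: B1–B2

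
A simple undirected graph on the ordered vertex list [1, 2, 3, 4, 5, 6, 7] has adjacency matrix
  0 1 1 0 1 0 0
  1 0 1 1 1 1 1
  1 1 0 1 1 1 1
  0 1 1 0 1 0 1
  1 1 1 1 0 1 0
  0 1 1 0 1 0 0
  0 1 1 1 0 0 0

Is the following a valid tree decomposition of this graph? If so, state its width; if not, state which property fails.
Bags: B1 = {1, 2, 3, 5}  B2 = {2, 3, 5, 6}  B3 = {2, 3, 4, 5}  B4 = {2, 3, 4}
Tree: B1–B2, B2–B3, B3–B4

A tree decomposition must satisfy three properties: every vertex lies in some bag; for every edge, both endpoints lie together in some bag; and for every vertex, the bags containing it form a connected subtree. Here vertex 7 appears in no bag, so the decomposition is invalid.

No — vertex 7 appears in no bag.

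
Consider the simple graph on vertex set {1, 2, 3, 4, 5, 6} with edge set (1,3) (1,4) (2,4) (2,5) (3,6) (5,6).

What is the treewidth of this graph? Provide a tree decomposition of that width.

Each bag holds 3 vertices, so the decomposition has width 2, which upper-bounds the treewidth. The edges 5–2–4–1–3–6–5 form a cycle, so G is not a tree and its treewidth is at least 2. Hence tw(G) = 2 exactly.

Treewidth 2.
One optimal decomposition is:
Bags: B1 = {2, 4, 5}  B2 = {1, 4, 5}  B3 = {1, 3, 5}  B4 = {3, 5, 6}
Tree: B1–B2, B2–B3, B3–B4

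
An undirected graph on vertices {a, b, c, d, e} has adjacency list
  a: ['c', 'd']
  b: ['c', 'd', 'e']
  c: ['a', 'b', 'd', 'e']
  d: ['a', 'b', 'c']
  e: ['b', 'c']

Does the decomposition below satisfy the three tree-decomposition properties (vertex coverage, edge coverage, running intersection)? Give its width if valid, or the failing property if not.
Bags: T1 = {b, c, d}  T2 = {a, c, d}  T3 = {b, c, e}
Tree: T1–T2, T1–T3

Checking the three conditions: (i) the bags cover all of {a, b, c, d, e}; (ii) for each edge, some bag contains both endpoints; (iii) the bags containing any fixed vertex form a subtree. All hold, so the decomposition is valid with width 3 − 1 = 2.

Yes; width 2.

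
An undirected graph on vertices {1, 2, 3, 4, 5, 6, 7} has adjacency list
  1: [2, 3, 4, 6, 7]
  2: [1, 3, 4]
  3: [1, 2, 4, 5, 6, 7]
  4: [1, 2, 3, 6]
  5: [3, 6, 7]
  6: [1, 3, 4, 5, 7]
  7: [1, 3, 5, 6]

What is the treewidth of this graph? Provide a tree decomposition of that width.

Treewidth 3.
One optimal decomposition is:
Bags: B1 = {1, 3, 4, 6}  B2 = {1, 2, 3, 4}  B3 = {1, 3, 6, 7}  B4 = {3, 5, 6, 7}
Tree: B1–B2, B1–B3, B3–B4

Every bag has size at most 4, so the width is 4 − 1 = 3 and tw(G) ≤ 3. Conversely, {1, 2, 3, 4} is a clique of size 4, and the vertices of any clique must share a bag in every tree decomposition; so some bag has ≥ 4 vertices and tw(G) ≥ 3. The upper and lower bounds meet at 3, so that is the treewidth.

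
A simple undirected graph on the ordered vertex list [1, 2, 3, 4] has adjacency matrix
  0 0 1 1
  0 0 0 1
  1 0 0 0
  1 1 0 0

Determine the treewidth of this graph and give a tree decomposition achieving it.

Every bag has size at most 2, so the width is 2 − 1 = 1 and tw(G) ≤ 1. Any graph with an edge has treewidth ≥ 1, and G has the edge 3–1. Hence tw(G) = 1 exactly.

Treewidth 1.
Bags: B1 = {1, 3}  B2 = {1, 4}  B3 = {2, 4}
Tree: B1–B2, B2–B3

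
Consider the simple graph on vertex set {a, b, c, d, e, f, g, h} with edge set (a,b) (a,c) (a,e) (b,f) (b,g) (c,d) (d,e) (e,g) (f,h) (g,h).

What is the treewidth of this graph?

2

A width-2 tree decomposition is:
Bags: B1 = {f, g, h}  B2 = {b, f, g}  B3 = {b, e, g}  B4 = {a, b, e}  B5 = {a, d, e}  B6 = {a, c, d}
Tree: B1–B2, B2–B3, B3–B4, B4–B5, B5–B6
Each bag holds 3 vertices, so the decomposition has width 2, which upper-bounds the treewidth. For the lower bound, G contains the cycle h–f–b–g–h, so G is not a forest; only forests have treewidth ≤ 1, hence tw(G) ≥ 2. The upper and lower bounds meet at 2, so that is the treewidth.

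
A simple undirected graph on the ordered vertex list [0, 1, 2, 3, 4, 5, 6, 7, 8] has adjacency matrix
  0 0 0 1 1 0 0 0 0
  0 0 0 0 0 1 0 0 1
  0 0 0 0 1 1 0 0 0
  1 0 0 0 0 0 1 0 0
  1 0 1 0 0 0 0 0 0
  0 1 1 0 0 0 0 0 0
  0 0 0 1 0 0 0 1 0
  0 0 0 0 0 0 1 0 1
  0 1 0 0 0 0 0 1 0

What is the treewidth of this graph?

A width-2 tree decomposition is:
Bags: B1 = {0, 3, 4}  B2 = {2, 3, 4}  B3 = {2, 3, 5}  B4 = {1, 3, 5}  B5 = {1, 3, 8}  B6 = {3, 7, 8}  B7 = {3, 6, 7}
Tree: B1–B2, B2–B3, B3–B4, B4–B5, B5–B6, B6–B7
Each bag holds 3 vertices, so the decomposition has width 2, which upper-bounds the treewidth. For the lower bound, G contains the cycle 3–0–4–2–5–1–8–7–6–3, so G is not a forest; only forests have treewidth ≤ 1, hence tw(G) ≥ 2. The upper and lower bounds meet at 2, so that is the treewidth.

2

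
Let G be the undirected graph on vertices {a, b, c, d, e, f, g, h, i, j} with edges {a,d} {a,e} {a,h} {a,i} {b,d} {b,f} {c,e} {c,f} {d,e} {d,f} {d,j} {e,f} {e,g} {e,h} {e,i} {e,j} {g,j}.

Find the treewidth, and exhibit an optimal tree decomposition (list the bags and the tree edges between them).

Treewidth 2.
Bags: B1 = {a, d, e}  B2 = {d, e, j}  B3 = {d, e, f}  B4 = {b, d, f}  B5 = {a, e, h}  B6 = {a, e, i}  B7 = {e, g, j}  B8 = {c, e, f}
Tree: B1–B2, B1–B3, B3–B4, B1–B5, B1–B6, B2–B7, B3–B8

Each bag holds 3 vertices, so the decomposition has width 2, which upper-bounds the treewidth. On the other hand G contains the 3-clique {d, e, j}. A clique must lie in a single bag of any decomposition, so no decomposition can have width below 2. Hence tw(G) = 2 exactly.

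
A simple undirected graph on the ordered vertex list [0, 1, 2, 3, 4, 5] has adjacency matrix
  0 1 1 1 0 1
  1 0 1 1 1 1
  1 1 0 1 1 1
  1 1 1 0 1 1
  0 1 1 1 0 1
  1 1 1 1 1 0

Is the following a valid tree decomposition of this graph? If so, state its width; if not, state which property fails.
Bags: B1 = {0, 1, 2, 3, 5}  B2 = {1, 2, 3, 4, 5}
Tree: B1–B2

Vertex coverage: the bags together contain {0, 1, 2, 3, 4, 5}, the full vertex set. Edge coverage: each edge of G has both endpoints in at least one bag. Running intersection: for every vertex, the bags containing it form a connected subtree. All three properties hold, so this is a valid tree decomposition of width max|bag| − 1 = 4, and hence tw(G) ≤ 4.

Yes; width 4.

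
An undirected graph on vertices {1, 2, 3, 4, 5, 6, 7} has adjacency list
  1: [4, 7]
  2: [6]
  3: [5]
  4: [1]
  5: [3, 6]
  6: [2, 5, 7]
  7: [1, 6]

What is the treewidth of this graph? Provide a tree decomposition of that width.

Treewidth 1.
One optimal decomposition is:
Bags: B1 = {2, 6}  B2 = {6, 7}  B3 = {1, 7}  B4 = {1, 4}  B5 = {5, 6}  B6 = {3, 5}
Tree: B1–B2, B2–B3, B3–B4, B2–B5, B5–B6

The largest bag has 2 vertices, giving width 1; this decomposition certifies tw(G) ≤ 1. Any graph with an edge has treewidth ≥ 1, and G has the edge 2–6. Combining the bounds, tw(G) = 1.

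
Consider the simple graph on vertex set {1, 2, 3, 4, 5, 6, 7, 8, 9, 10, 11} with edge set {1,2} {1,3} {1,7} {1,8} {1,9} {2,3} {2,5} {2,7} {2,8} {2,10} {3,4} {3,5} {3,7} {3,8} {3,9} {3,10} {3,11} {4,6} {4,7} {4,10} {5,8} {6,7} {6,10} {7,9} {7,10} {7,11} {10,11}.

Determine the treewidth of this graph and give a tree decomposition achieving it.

Treewidth 3.
Bags: B1 = {2, 3, 7, 10}  B2 = {1, 2, 3, 7}  B3 = {1, 2, 3, 8}  B4 = {3, 4, 7, 10}  B5 = {1, 3, 7, 9}  B6 = {2, 3, 5, 8}  B7 = {3, 7, 10, 11}  B8 = {4, 6, 7, 10}
Tree: B1–B2, B2–B3, B1–B4, B2–B5, B3–B6, B1–B7, B4–B8

The largest bag has 4 vertices, giving width 3; this decomposition certifies tw(G) ≤ 3. On the other hand G contains the 4-clique {1, 2, 3, 8}. A clique must lie in a single bag of any decomposition, so no decomposition can have width below 3. The upper and lower bounds meet at 3, so that is the treewidth.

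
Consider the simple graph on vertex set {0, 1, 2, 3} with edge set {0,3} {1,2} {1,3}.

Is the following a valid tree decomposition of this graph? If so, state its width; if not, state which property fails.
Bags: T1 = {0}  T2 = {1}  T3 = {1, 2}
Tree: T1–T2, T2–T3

A tree decomposition must satisfy three properties: every vertex lies in some bag; for every edge, both endpoints lie together in some bag; and for every vertex, the bags containing it form a connected subtree. Here vertex 3 appears in no bag, so the decomposition is invalid.

No — vertex 3 appears in no bag.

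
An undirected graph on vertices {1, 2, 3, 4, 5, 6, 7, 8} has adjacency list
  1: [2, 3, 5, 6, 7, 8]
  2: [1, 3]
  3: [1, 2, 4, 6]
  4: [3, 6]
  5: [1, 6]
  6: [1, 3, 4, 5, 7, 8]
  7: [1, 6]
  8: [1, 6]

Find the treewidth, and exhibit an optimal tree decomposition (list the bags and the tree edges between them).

Treewidth 2.
One optimal decomposition is:
Bags: B1 = {1, 5, 6}  B2 = {1, 3, 6}  B3 = {3, 4, 6}  B4 = {1, 6, 8}  B5 = {1, 6, 7}  B6 = {1, 2, 3}
Tree: B1–B2, B2–B3, B1–B4, B1–B5, B2–B6

Each bag holds 3 vertices, so the decomposition has width 2, which upper-bounds the treewidth. Conversely, {1, 2, 3} is a clique of size 3, and the vertices of any clique must share a bag in every tree decomposition; so some bag has ≥ 3 vertices and tw(G) ≥ 2. Hence tw(G) = 2 exactly.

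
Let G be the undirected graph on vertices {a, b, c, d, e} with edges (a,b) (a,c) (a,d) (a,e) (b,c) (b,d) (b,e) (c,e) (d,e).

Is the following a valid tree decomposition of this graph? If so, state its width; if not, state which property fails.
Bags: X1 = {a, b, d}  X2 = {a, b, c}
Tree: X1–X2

No — vertex e appears in no bag.

A tree decomposition must satisfy three properties: every vertex lies in some bag; for every edge, both endpoints lie together in some bag; and for every vertex, the bags containing it form a connected subtree. Here vertex e appears in no bag, so the decomposition is invalid.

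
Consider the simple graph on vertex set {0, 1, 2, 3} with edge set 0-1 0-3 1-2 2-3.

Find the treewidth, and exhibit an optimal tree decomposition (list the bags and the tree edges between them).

Every bag has size at most 3, so the width is 3 − 1 = 2 and tw(G) ≤ 2. Since 1–2–3–0–1 is a cycle in G, G is not acyclic. Forests are exactly the graphs of treewidth ≤ 1, so tw(G) ≥ 2. The upper and lower bounds meet at 2, so that is the treewidth.

Treewidth 2.
Bags: B1 = {1, 2, 3}  B2 = {0, 1, 3}
Tree: B1–B2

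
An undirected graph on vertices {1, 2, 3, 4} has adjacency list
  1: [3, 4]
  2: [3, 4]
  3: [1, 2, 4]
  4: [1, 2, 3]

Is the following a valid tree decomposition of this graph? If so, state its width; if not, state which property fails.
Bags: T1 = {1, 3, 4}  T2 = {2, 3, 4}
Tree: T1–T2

Yes; width 2.

Every vertex of G appears in some bag (union = {1, 2, 3, 4}); every edge is covered by a bag; and for each vertex v the set of bags containing v is connected in the bag tree. The decomposition is therefore valid. The largest bag has 3 vertices, so the width is 2.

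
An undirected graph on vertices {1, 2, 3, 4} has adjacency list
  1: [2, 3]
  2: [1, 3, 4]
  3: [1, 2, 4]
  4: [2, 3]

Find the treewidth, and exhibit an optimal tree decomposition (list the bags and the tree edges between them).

The largest bag has 3 vertices, giving width 2; this decomposition certifies tw(G) ≤ 2. On the other hand G contains the 3-clique {1, 2, 3}. A clique must lie in a single bag of any decomposition, so no decomposition can have width below 2. Combining the bounds, tw(G) = 2.

Treewidth 2.
Bags: B1 = {1, 2, 3}  B2 = {2, 3, 4}
Tree: B1–B2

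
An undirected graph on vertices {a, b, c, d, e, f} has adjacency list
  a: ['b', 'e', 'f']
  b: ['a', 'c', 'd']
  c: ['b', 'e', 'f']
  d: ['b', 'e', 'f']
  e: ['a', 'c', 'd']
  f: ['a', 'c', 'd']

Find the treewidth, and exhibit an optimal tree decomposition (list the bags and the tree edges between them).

The largest bag has 4 vertices, giving width 3; this decomposition certifies tw(G) ≤ 3. For the lower bound: the 4 vertex sets {b,c}, {d,e}, {a}, {f} are disjoint, each induces a connected subgraph, and every pair is joined by at least one edge of G. Contracting each set to a single vertex therefore yields K_{4} as a minor, and since treewidth is minor-monotone, tw(G) ≥ tw(K_{4}) = 3. Combining the bounds, tw(G) = 3.

Treewidth 3.
Bags: B1 = {a, b, c, d}  B2 = {a, c, d, e}  B3 = {a, c, d, f}
Tree: B1–B2, B2–B3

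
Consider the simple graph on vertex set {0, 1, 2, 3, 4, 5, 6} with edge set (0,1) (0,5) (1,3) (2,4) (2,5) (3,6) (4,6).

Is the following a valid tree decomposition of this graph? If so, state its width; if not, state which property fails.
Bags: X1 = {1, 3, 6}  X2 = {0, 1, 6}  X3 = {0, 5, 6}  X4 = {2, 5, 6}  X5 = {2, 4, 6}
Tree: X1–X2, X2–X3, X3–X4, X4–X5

Every vertex of G appears in some bag (union = {0, 1, 2, 3, 4, 5, 6}); every edge is covered by a bag; and for each vertex v the set of bags containing v is connected in the bag tree. The decomposition is therefore valid. The largest bag has 3 vertices, so the width is 2.

Yes; width 2.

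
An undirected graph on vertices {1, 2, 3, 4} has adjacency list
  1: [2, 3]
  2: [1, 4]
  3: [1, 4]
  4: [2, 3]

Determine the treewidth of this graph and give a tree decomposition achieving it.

Treewidth 2.
Bags: B1 = {2, 3, 4}  B2 = {1, 2, 3}
Tree: B1–B2

Every bag has size at most 3, so the width is 3 − 1 = 2 and tw(G) ≤ 2. For the lower bound, G contains the cycle 2–4–3–1–2, so G is not a forest; only forests have treewidth ≤ 1, hence tw(G) ≥ 2. Hence tw(G) = 2 exactly.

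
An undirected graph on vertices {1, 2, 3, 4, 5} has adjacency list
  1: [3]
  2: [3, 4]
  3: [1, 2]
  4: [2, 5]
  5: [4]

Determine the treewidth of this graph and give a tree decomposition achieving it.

Treewidth 1.
One such decomposition:
Bags: B1 = {1, 3}  B2 = {2, 3}  B3 = {2, 4}  B4 = {4, 5}
Tree: B1–B2, B2–B3, B3–B4

Every bag has size at most 2, so the width is 2 − 1 = 1 and tw(G) ≤ 1. Any graph with an edge has treewidth ≥ 1, and G has the edge 1–3. The upper and lower bounds meet at 1, so that is the treewidth.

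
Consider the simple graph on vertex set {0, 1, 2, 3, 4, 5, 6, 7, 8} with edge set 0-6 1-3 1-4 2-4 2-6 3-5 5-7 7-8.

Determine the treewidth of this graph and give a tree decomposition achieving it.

Each bag holds 2 vertices, so the decomposition has width 1, which upper-bounds the treewidth. Since G has at least one edge (e.g. 0–6), it is not an edgeless graph, so tw(G) ≥ 1. Combining the bounds, tw(G) = 1.

Treewidth 1.
One optimal decomposition is:
Bags: B1 = {0, 6}  B2 = {2, 6}  B3 = {2, 4}  B4 = {1, 4}  B5 = {1, 3}  B6 = {3, 5}  B7 = {5, 7}  B8 = {7, 8}
Tree: B1–B2, B2–B3, B3–B4, B4–B5, B5–B6, B6–B7, B7–B8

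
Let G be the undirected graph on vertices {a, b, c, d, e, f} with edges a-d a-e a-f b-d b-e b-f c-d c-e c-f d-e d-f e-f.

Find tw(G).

A width-3 tree decomposition is:
Bags: B1 = {b, d, e, f}  B2 = {c, d, e, f}  B3 = {a, d, e, f}
Tree: B1–B2, B1–B3
Each bag holds 4 vertices, so the decomposition has width 3, which upper-bounds the treewidth. For the lower bound, the 4 vertices {c, d, e, f} are pairwise adjacent, and any tree decomposition puts a clique entirely inside one bag — forcing width ≥ 3. Hence tw(G) = 3 exactly.

3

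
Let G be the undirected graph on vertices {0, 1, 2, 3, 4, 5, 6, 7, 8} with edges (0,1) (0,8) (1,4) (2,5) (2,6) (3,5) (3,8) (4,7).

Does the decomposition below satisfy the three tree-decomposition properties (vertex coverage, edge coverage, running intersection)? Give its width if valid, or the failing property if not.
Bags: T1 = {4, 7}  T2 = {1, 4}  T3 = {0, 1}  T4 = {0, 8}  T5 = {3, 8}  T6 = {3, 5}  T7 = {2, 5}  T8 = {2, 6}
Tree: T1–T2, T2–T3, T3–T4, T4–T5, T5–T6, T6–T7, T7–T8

Yes; width 1.

Vertex coverage: the bags together contain {0, 1, 2, 3, 4, 5, 6, 7, 8}, the full vertex set. Edge coverage: each edge of G has both endpoints in at least one bag. Running intersection: for every vertex, the bags containing it form a connected subtree. All three properties hold, so this is a valid tree decomposition of width max|bag| − 1 = 1, and hence tw(G) ≤ 1.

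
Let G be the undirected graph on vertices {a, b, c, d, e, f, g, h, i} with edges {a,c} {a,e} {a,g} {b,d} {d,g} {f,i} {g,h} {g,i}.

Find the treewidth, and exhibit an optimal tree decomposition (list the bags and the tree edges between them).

Treewidth 1.
One such decomposition:
Bags: B1 = {g, h}  B2 = {a, g}  B3 = {d, g}  B4 = {a, c}  B5 = {b, d}  B6 = {a, e}  B7 = {g, i}  B8 = {f, i}
Tree: B1–B2, B1–B3, B2–B4, B3–B5, B4–B6, B2–B7, B7–B8

Each bag holds 2 vertices, so the decomposition has width 1, which upper-bounds the treewidth. G has an edge, so its treewidth is at least 1. Combining the bounds, tw(G) = 1.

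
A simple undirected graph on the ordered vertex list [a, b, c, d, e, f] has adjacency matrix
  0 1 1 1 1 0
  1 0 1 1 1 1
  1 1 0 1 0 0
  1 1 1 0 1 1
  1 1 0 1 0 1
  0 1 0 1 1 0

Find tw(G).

A width-3 tree decomposition is:
Bags: B1 = {a, b, d, e}  B2 = {b, d, e, f}  B3 = {a, b, c, d}
Tree: B1–B2, B1–B3
The largest bag has 4 vertices, giving width 3; this decomposition certifies tw(G) ≤ 3. Conversely, {b, d, e, f} is a clique of size 4, and the vertices of any clique must share a bag in every tree decomposition; so some bag has ≥ 4 vertices and tw(G) ≥ 3. The upper and lower bounds meet at 3, so that is the treewidth.

3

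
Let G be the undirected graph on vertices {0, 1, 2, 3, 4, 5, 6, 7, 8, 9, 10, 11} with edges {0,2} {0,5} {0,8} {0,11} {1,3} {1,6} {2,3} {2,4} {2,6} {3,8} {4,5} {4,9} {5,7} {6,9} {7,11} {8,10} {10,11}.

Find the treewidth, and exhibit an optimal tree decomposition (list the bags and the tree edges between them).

Treewidth 3.
Bags: B1 = {1, 3, 6, 9}  B2 = {2, 3, 6, 9}  B3 = {2, 3, 4, 9}  B4 = {2, 3, 4, 8}  B5 = {0, 2, 4, 8}  B6 = {0, 4, 5, 8}  B7 = {0, 5, 8, 10}  B8 = {0, 5, 10, 11}  B9 = {5, 7, 10, 11}
Tree: B1–B2, B2–B3, B3–B4, B4–B5, B5–B6, B6–B7, B7–B8, B8–B9

Each bag holds 4 vertices, so the decomposition has width 3, which upper-bounds the treewidth. For the lower bound: the 4 vertex sets {1,6,9}, {3}, {2}, {0,4,5,8} are disjoint, each induces a connected subgraph, and every pair is joined by at least one edge of G. Contracting each set to a single vertex therefore yields K_{4} as a minor, and since treewidth is minor-monotone, tw(G) ≥ tw(K_{4}) = 3. Therefore the treewidth is 3.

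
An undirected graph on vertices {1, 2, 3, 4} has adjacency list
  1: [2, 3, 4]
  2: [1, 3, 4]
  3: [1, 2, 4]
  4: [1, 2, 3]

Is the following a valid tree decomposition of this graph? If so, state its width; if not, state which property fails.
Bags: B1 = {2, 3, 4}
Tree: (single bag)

A tree decomposition must satisfy three properties: every vertex lies in some bag; for every edge, both endpoints lie together in some bag; and for every vertex, the bags containing it form a connected subtree. Here vertex 1 appears in no bag, so the decomposition is invalid.

No — vertex 1 appears in no bag.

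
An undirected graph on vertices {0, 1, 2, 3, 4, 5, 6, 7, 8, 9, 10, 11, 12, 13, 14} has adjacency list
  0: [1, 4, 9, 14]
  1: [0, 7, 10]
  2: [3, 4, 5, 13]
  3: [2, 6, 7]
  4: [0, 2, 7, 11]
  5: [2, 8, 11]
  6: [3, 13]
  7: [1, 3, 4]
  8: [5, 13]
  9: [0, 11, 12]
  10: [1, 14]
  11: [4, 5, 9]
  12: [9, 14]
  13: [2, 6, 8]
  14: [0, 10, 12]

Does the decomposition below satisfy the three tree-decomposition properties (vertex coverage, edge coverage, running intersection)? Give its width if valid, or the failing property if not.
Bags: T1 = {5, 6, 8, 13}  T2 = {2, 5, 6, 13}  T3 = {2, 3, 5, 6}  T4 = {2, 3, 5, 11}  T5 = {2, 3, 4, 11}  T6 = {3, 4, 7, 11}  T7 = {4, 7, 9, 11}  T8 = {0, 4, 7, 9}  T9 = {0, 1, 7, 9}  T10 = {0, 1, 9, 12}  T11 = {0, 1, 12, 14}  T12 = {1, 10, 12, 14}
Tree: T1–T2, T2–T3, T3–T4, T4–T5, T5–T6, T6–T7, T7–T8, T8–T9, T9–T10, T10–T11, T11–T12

Vertex coverage: the bags together contain {0, 1, 2, 3, 4, 5, 6, 7, 8, 9, 10, 11, 12, 13, 14}, the full vertex set. Edge coverage: each edge of G has both endpoints in at least one bag. Running intersection: for every vertex, the bags containing it form a connected subtree. All three properties hold, so this is a valid tree decomposition of width max|bag| − 1 = 3, and hence tw(G) ≤ 3.

Yes; width 3.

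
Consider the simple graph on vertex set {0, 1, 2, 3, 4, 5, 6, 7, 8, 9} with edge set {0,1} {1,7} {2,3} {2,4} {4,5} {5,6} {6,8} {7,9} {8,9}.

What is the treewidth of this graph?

A width-1 tree decomposition is:
Bags: B1 = {2, 3}  B2 = {2, 4}  B3 = {4, 5}  B4 = {5, 6}  B5 = {6, 8}  B6 = {8, 9}  B7 = {7, 9}  B8 = {1, 7}  B9 = {0, 1}
Tree: B1–B2, B2–B3, B3–B4, B4–B5, B5–B6, B6–B7, B7–B8, B8–B9
The largest bag has 2 vertices, giving width 1; this decomposition certifies tw(G) ≤ 1. G has an edge, so its treewidth is at least 1. The upper and lower bounds meet at 1, so that is the treewidth.

1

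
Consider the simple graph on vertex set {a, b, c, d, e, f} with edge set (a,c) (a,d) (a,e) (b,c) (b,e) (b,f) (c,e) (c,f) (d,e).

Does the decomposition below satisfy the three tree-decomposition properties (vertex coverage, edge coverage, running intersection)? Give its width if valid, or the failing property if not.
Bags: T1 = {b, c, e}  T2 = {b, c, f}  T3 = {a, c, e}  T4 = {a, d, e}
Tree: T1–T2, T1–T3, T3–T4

Yes; width 2.

Checking the three conditions: (i) the bags cover all of {a, b, c, d, e, f}; (ii) for each edge, some bag contains both endpoints; (iii) the bags containing any fixed vertex form a subtree. All hold, so the decomposition is valid with width 3 − 1 = 2.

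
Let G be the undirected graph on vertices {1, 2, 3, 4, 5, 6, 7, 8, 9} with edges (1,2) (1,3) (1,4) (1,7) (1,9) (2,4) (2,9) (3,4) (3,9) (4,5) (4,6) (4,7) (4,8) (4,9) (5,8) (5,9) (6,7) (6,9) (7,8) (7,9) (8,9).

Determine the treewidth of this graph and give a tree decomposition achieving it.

Treewidth 3.
One optimal decomposition is:
Bags: B1 = {4, 5, 8, 9}  B2 = {4, 7, 8, 9}  B3 = {4, 6, 7, 9}  B4 = {1, 4, 7, 9}  B5 = {1, 2, 4, 9}  B6 = {1, 3, 4, 9}
Tree: B1–B2, B2–B3, B2–B4, B4–B5, B5–B6

The largest bag has 4 vertices, giving width 3; this decomposition certifies tw(G) ≤ 3. For the lower bound, the 4 vertices {4, 5, 8, 9} are pairwise adjacent, and any tree decomposition puts a clique entirely inside one bag — forcing width ≥ 3. Therefore the treewidth is 3.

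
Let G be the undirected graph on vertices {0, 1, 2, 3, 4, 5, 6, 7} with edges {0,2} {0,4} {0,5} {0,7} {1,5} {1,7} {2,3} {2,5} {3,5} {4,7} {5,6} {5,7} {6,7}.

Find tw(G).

2

A width-2 tree decomposition is:
Bags: B1 = {5, 6, 7}  B2 = {0, 5, 7}  B3 = {0, 2, 5}  B4 = {0, 4, 7}  B5 = {1, 5, 7}  B6 = {2, 3, 5}
Tree: B1–B2, B2–B3, B2–B4, B2–B5, B3–B6
Every bag has size at most 3, so the width is 3 − 1 = 2 and tw(G) ≤ 2. On the other hand G contains the 3-clique {0, 4, 7}. A clique must lie in a single bag of any decomposition, so no decomposition can have width below 2. Hence tw(G) = 2 exactly.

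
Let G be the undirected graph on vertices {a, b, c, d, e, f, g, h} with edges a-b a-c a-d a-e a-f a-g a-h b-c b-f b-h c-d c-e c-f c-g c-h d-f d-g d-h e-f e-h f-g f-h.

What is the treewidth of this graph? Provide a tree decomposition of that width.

Treewidth 4.
One optimal decomposition is:
Bags: B1 = {a, c, d, f, g}  B2 = {a, c, d, f, h}  B3 = {a, c, e, f, h}  B4 = {a, b, c, f, h}
Tree: B1–B2, B2–B3, B2–B4

Every bag has size at most 5, so the width is 5 − 1 = 4 and tw(G) ≤ 4. On the other hand G contains the 5-clique {a, c, d, f, g}. A clique must lie in a single bag of any decomposition, so no decomposition can have width below 4. Hence tw(G) = 4 exactly.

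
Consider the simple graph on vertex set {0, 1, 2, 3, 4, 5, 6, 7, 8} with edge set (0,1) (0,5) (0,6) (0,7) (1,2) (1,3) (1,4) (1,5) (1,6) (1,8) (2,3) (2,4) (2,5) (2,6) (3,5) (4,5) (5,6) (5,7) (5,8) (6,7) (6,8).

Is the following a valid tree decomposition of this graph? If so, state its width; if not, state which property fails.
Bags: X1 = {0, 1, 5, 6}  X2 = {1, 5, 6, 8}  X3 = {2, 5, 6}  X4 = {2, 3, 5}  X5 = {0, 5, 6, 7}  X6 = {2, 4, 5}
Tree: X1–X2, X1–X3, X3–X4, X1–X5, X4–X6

No — edge (1,2) lies in no bag.

A tree decomposition must satisfy three properties: every vertex lies in some bag; for every edge, both endpoints lie together in some bag; and for every vertex, the bags containing it form a connected subtree. Here edge (1,2) lies in no bag, so the decomposition is invalid.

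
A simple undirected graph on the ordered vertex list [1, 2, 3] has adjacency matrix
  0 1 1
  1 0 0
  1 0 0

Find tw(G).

1

A width-1 tree decomposition is:
Bags: B1 = {1, 3}  B2 = {1, 2}
Tree: B1–B2
Every bag has size at most 2, so the width is 2 − 1 = 1 and tw(G) ≤ 1. G has an edge, so its treewidth is at least 1. Combining the bounds, tw(G) = 1.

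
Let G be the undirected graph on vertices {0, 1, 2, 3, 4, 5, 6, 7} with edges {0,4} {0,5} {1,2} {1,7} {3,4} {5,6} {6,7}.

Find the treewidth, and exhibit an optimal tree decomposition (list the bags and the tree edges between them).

Each bag holds 2 vertices, so the decomposition has width 1, which upper-bounds the treewidth. G has an edge, so its treewidth is at least 1. Therefore the treewidth is 1.

Treewidth 1.
One optimal decomposition is:
Bags: B1 = {1, 2}  B2 = {1, 7}  B3 = {6, 7}  B4 = {5, 6}  B5 = {0, 5}  B6 = {0, 4}  B7 = {3, 4}
Tree: B1–B2, B2–B3, B3–B4, B4–B5, B5–B6, B6–B7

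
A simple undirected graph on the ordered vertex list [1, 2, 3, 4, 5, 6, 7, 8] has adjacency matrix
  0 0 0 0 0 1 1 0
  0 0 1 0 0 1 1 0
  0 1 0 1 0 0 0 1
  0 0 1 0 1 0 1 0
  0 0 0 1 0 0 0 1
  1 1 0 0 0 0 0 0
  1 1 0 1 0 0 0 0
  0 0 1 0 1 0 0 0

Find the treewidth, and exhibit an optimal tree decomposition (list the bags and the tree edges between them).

The largest bag has 3 vertices, giving width 2; this decomposition certifies tw(G) ≤ 2. The edges 1–6–2–7–1 form a cycle, so G is not a tree and its treewidth is at least 2. Therefore the treewidth is 2.

Treewidth 2.
Bags: B1 = {1, 6, 7}  B2 = {2, 6, 7}  B3 = {2, 4, 7}  B4 = {2, 3, 4}  B5 = {3, 4, 5}  B6 = {3, 5, 8}
Tree: B1–B2, B2–B3, B3–B4, B4–B5, B5–B6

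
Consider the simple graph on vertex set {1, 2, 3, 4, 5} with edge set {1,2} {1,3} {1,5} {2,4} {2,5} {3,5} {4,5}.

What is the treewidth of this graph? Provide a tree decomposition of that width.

Every bag has size at most 3, so the width is 3 − 1 = 2 and tw(G) ≤ 2. Conversely, {1, 2, 5} is a clique of size 3, and the vertices of any clique must share a bag in every tree decomposition; so some bag has ≥ 3 vertices and tw(G) ≥ 2. Therefore the treewidth is 2.

Treewidth 2.
Bags: B1 = {1, 2, 5}  B2 = {2, 4, 5}  B3 = {1, 3, 5}
Tree: B1–B2, B1–B3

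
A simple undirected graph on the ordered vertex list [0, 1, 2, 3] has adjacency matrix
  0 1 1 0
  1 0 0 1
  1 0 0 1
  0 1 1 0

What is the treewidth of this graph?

2

A width-2 tree decomposition is:
Bags: B1 = {0, 1, 3}  B2 = {0, 2, 3}
Tree: B1–B2
Each bag holds 3 vertices, so the decomposition has width 2, which upper-bounds the treewidth. The edges 3–1–0–2–3 form a cycle, so G is not a tree and its treewidth is at least 2. Combining the bounds, tw(G) = 2.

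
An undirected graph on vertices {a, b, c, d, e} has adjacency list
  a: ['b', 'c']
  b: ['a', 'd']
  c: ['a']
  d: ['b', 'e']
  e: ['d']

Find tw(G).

1

A width-1 tree decomposition is:
Bags: B1 = {d, e}  B2 = {b, d}  B3 = {a, b}  B4 = {a, c}
Tree: B1–B2, B2–B3, B3–B4
The largest bag has 2 vertices, giving width 1; this decomposition certifies tw(G) ≤ 1. Any graph with an edge has treewidth ≥ 1, and G has the edge e–d. Combining the bounds, tw(G) = 1.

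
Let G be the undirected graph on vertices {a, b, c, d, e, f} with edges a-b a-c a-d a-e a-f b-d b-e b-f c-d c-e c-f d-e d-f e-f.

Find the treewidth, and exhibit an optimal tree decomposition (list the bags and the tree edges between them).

Every bag has size at most 5, so the width is 5 − 1 = 4 and tw(G) ≤ 4. On the other hand G contains the 5-clique {a, c, d, e, f}. A clique must lie in a single bag of any decomposition, so no decomposition can have width below 4. Therefore the treewidth is 4.

Treewidth 4.
Bags: B1 = {a, c, d, e, f}  B2 = {a, b, d, e, f}
Tree: B1–B2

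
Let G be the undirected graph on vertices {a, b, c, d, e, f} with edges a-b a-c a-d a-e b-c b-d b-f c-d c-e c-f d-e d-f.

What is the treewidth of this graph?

3

A width-3 tree decomposition is:
Bags: B1 = {a, c, d, e}  B2 = {a, b, c, d}  B3 = {b, c, d, f}
Tree: B1–B2, B2–B3
The largest bag has 4 vertices, giving width 3; this decomposition certifies tw(G) ≤ 3. Conversely, {b, c, d, f} is a clique of size 4, and the vertices of any clique must share a bag in every tree decomposition; so some bag has ≥ 4 vertices and tw(G) ≥ 3. The upper and lower bounds meet at 3, so that is the treewidth.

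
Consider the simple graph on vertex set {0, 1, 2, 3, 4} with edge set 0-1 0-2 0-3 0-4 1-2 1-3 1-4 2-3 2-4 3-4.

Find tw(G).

A width-4 tree decomposition is:
Bags: B1 = {0, 1, 2, 3, 4}
Tree: (single bag)
With just one bag of size 5, the width is 5 − 1 = 4, so tw(G) ≤ 4. On the other hand G contains the 5-clique {0, 1, 2, 3, 4}. A clique must lie in a single bag of any decomposition, so no decomposition can have width below 4. Therefore the treewidth is 4.

4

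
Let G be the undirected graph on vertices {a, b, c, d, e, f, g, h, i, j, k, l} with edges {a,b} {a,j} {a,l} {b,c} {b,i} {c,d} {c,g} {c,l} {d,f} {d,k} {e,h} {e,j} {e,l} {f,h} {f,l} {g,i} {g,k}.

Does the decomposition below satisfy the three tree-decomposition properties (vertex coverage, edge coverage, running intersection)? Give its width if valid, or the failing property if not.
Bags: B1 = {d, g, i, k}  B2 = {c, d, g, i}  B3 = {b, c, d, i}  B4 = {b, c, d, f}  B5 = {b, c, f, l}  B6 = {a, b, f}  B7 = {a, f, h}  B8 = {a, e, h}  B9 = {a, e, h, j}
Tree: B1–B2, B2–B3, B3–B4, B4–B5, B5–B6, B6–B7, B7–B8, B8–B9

A tree decomposition must satisfy three properties: every vertex lies in some bag; for every edge, both endpoints lie together in some bag; and for every vertex, the bags containing it form a connected subtree. Here edge (l,a) lies in no bag, so the decomposition is invalid.

No — edge (l,a) lies in no bag.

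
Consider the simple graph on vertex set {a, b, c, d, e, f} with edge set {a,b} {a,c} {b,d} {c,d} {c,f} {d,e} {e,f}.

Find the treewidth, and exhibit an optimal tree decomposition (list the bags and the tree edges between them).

The largest bag has 3 vertices, giving width 2; this decomposition certifies tw(G) ≤ 2. The edges f–e–d–c–f form a cycle, so G is not a tree and its treewidth is at least 2. The upper and lower bounds meet at 2, so that is the treewidth.

Treewidth 2.
One such decomposition:
Bags: B1 = {c, e, f}  B2 = {c, d, e}  B3 = {a, c, d}  B4 = {a, b, d}
Tree: B1–B2, B2–B3, B3–B4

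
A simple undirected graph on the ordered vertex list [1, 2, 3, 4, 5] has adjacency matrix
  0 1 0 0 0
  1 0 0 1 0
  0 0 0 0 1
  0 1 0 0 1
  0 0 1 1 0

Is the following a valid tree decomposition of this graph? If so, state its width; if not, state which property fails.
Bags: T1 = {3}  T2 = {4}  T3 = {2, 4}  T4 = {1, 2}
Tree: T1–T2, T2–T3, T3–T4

No — vertex 5 appears in no bag.

A tree decomposition must satisfy three properties: every vertex lies in some bag; for every edge, both endpoints lie together in some bag; and for every vertex, the bags containing it form a connected subtree. Here vertex 5 appears in no bag, so the decomposition is invalid.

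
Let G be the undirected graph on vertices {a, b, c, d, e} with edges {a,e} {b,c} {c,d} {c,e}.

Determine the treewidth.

A width-1 tree decomposition is:
Bags: B1 = {c, e}  B2 = {a, e}  B3 = {b, c}  B4 = {c, d}
Tree: B1–B2, B1–B3, B1–B4
The largest bag has 2 vertices, giving width 1; this decomposition certifies tw(G) ≤ 1. G has an edge, so its treewidth is at least 1. The upper and lower bounds meet at 1, so that is the treewidth.

1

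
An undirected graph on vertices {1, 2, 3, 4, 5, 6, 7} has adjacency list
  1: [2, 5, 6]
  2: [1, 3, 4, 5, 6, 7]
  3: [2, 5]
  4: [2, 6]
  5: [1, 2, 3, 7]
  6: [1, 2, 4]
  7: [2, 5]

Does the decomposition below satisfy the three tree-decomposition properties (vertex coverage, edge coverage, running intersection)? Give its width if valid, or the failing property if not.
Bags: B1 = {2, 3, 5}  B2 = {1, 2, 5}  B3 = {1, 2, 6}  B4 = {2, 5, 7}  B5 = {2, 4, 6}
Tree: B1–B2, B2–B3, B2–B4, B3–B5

Yes; width 2.

Checking the three conditions: (i) the bags cover all of {1, 2, 3, 4, 5, 6, 7}; (ii) for each edge, some bag contains both endpoints; (iii) the bags containing any fixed vertex form a subtree. All hold, so the decomposition is valid with width 3 − 1 = 2.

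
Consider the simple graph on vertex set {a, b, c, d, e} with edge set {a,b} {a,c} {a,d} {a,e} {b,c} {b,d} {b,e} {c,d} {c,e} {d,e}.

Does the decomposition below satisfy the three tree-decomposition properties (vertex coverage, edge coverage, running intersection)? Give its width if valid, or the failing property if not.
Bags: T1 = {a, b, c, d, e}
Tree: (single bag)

Yes; width 4.

Checking the three conditions: (i) the bags cover all of {a, b, c, d, e}; (ii) for each edge, some bag contains both endpoints; (iii) the bags containing any fixed vertex form a subtree. All hold, so the decomposition is valid with width 5 − 1 = 4.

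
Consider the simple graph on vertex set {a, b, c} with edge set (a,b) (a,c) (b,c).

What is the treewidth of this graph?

2

A width-2 tree decomposition is:
Bags: B1 = {a, b, c}
Tree: (single bag)
With just one bag of size 3, the width is 3 − 1 = 2, so tw(G) ≤ 2. For the lower bound, the 3 vertices {a, b, c} are pairwise adjacent, and any tree decomposition puts a clique entirely inside one bag — forcing width ≥ 2. The upper and lower bounds meet at 2, so that is the treewidth.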